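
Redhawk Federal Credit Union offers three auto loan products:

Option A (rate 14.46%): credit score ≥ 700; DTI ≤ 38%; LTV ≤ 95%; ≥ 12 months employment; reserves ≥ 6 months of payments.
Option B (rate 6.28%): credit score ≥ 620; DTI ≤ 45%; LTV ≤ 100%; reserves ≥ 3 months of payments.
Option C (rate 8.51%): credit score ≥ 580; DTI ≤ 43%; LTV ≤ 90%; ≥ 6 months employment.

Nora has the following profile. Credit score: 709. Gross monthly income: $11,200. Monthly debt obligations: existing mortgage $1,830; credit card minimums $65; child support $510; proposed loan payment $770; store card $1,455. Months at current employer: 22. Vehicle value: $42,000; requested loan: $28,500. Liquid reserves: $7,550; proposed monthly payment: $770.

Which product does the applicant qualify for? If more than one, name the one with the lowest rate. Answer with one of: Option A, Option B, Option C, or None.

Option B

Total debts = (1,830 + 65 + 510 + 770 + 1,455) = 4,630; DTI = 4,630/11,200 = 41.3%.
LTV = 28,500/42,000 = 67.9%.
Reserves = 7,550/770 = 9.8 months.
Option A: score 709 ≥ 700; DTI 41.3% > 38%; LTV 67.9% ≤ 95%; employment 22 ≥ 12 mo; reserves 9.8 ≥ 6 mo → does not qualify.
Option B: score 709 ≥ 620; DTI 41.3% ≤ 45%; LTV 67.9% ≤ 100%; reserves 9.8 ≥ 3 mo → qualifies.
Option C: score 709 ≥ 580; DTI 41.3% ≤ 43%; LTV 67.9% ≤ 90%; employment 22 ≥ 6 mo → qualifies.
Qualifying: Option B, Option C. Lowest rate is 6.28% → Option B.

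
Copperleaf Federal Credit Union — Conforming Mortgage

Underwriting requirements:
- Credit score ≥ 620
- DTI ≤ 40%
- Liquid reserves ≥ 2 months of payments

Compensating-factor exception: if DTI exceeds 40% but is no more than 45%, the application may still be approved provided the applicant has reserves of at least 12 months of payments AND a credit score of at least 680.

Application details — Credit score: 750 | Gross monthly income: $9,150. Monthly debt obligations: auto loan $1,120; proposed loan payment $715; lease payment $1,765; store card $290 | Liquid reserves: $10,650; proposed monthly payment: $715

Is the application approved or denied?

Credit score 750 ≥ 620 (meets base)
Total debts = (1,120 + 715 + 1,765 + 290) = 3,890. DTI = 3,890/9,150 = 42.5% > 40% — standard DTI limit exceeded.
Reserves: 10,650 ÷ 715 = 14.9 months (meets 2-month minimum)
DTI 42.5% is within the 40%–45% exception band; checking compensating factors.
Reserves 14.9 ≥ 12 months; credit score 750 ≥ 680.
Both override conditions satisfied; DTI exception granted.

Approved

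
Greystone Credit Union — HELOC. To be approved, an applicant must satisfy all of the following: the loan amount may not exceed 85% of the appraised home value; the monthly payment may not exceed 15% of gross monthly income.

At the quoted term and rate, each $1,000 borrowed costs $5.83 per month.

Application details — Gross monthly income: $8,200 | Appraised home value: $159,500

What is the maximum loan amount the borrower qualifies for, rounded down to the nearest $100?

$135,500

Payment cap: 15% × $8,200 = $1,230/month.
At $5.83 per $1,000, that supports 1,230/5.83 × 1,000 ≈ $210,977 → $210,900.
LTV cap: 85% × $159,500 = $135,575 → $135,500.
Binding constraint: loan-to-value.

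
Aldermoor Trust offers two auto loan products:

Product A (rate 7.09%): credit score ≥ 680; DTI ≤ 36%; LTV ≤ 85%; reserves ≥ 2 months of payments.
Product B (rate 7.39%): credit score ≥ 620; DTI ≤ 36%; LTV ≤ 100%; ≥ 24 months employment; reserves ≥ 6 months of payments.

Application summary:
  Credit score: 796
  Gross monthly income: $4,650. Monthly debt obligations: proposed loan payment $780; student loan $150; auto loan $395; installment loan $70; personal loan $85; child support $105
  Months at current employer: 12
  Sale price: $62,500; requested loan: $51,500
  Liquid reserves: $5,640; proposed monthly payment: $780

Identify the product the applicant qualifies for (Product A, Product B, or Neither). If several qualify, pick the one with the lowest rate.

Product A

Total debts = (780 + 150 + 395 + 70 + 85 + 105) = 1,585; DTI = 1,585/4,650 = 34.1%.
LTV = 51,500/62,500 = 82.4%.
Reserves = 5,640/780 = 7.2 months.
Product A: score 796 ≥ 680; DTI 34.1% ≤ 36%; LTV 82.4% ≤ 85%; reserves 7.2 ≥ 2 mo → qualifies.
Product B: score 796 ≥ 620; DTI 34.1% ≤ 36%; LTV 82.4% ≤ 100%; employment 12 < 24 mo; reserves 7.2 ≥ 6 mo → does not qualify.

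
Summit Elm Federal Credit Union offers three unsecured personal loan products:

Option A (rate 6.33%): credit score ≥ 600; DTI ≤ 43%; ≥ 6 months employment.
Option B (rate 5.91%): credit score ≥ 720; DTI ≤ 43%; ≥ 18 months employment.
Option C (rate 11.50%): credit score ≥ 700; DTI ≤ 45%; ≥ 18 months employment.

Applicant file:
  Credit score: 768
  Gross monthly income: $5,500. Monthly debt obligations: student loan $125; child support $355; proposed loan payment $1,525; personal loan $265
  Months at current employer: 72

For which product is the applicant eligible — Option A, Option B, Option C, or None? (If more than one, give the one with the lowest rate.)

Option B

Total debts = (125 + 355 + 1,525 + 265) = 2,270; DTI = 2,270/5,500 = 41.3%.
Option A: score 768 ≥ 600; DTI 41.3% ≤ 43%; employment 72 ≥ 6 mo → qualifies.
Option B: score 768 ≥ 720; DTI 41.3% ≤ 43%; employment 72 ≥ 18 mo → qualifies.
Option C: score 768 ≥ 700; DTI 41.3% ≤ 45%; employment 72 ≥ 18 mo → qualifies.
Qualifying: Option A, Option B, Option C. Lowest rate is 5.91% → Option B.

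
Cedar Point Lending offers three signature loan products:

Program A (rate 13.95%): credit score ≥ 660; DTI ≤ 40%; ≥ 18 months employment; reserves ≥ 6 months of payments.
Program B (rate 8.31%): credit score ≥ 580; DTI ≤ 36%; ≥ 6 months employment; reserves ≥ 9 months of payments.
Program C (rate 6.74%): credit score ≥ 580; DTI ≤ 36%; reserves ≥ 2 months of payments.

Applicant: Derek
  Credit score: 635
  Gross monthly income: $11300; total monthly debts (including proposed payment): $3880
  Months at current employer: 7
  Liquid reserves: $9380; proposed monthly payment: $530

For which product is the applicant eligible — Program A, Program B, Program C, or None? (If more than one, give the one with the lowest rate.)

DTI = 3,880/11,300 = 34.3%.
Reserves = 9,380/530 = 17.7 months.
Program A: score 635 < 660; DTI 34.3% ≤ 40%; employment 7 < 18 mo; reserves 17.7 ≥ 6 mo → does not qualify.
Program B: score 635 ≥ 580; DTI 34.3% ≤ 36%; employment 7 ≥ 6 mo; reserves 17.7 ≥ 9 mo → qualifies.
Program C: score 635 ≥ 580; DTI 34.3% ≤ 36%; reserves 17.7 ≥ 2 mo → qualifies.
Qualifying: Program B, Program C. Lowest rate is 6.74% → Program C.

Program C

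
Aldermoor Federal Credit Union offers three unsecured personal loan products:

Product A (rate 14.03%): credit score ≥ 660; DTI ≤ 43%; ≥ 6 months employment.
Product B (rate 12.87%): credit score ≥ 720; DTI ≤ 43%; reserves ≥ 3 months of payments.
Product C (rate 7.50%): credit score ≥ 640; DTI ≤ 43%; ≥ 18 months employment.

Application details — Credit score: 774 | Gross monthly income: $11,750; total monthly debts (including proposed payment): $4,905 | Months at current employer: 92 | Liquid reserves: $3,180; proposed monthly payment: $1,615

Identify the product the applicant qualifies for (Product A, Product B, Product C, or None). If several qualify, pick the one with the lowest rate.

DTI = 4,905/11,750 = 41.7%.
Reserves = 3,180/1,615 = 2.0 months.
Product A: score 774 ≥ 660; DTI 41.7% ≤ 43%; employment 92 ≥ 6 mo → qualifies.
Product B: score 774 ≥ 720; DTI 41.7% ≤ 43%; reserves 2.0 < 3 mo → does not qualify.
Product C: score 774 ≥ 640; DTI 41.7% ≤ 43%; employment 92 ≥ 18 mo → qualifies.
Qualifying: Product A, Product C. Lowest rate is 7.50% → Product C.

Product C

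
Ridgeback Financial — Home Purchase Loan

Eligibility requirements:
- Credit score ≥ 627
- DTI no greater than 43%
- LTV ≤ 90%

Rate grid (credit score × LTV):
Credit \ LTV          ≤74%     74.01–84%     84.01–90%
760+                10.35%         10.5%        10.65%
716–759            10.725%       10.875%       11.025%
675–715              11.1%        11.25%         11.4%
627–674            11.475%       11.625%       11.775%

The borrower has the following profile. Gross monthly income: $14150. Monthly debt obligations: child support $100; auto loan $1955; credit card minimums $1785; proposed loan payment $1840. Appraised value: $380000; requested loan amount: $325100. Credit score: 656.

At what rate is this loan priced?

Credit score 656 ≥ 627; Total monthly debts = (100 + 1,955 + 1,785 + 1,840) = 5,680. Debt-to-income = 5,680/14,150 = 40.1% — meets 43% limit
LTV = 325,100/380,000 = 85.6% ≤ 90%
Credit 656 → row 627–674; LTV 85.6% → column 84.01–90%. Grid cell → 11.775%.

11.775%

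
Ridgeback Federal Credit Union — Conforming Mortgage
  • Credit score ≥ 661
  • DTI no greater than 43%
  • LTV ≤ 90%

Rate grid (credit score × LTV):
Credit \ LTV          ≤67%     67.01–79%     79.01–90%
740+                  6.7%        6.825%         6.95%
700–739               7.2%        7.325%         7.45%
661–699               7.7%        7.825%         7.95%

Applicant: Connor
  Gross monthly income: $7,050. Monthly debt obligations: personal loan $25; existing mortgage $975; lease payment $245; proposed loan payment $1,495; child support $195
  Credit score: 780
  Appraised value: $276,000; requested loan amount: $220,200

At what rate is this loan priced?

Credit score 780 ≥ 661; Total monthly debts = (25 + 975 + 245 + 1,495 + 195) = 2,935. Debt-to-income = 2,935/7,050 = 41.6% — meets 43% limit
Loan-to-value = 220,200/276,000 = 79.8% — pass (90% max)
Credit 780 → row 740+; LTV 79.8% → column 79.01–90%. Grid cell → 6.95%.

6.95%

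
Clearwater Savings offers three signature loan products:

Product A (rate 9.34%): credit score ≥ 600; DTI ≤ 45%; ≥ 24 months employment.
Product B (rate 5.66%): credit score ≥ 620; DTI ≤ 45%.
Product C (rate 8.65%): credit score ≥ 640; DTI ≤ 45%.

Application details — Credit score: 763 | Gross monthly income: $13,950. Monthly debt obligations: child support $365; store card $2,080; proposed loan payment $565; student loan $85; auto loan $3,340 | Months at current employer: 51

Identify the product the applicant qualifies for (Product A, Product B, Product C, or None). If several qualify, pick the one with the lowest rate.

Total debts = (365 + 2,080 + 565 + 85 + 3,340) = 6,435; DTI = 6,435/13,950 = 46.1%.
Product A: score 763 ≥ 600; DTI 46.1% > 45%; employment 51 ≥ 24 mo → does not qualify.
Product B: score 763 ≥ 620; DTI 46.1% > 45% → does not qualify.
Product C: score 763 ≥ 640; DTI 46.1% > 45% → does not qualify.

None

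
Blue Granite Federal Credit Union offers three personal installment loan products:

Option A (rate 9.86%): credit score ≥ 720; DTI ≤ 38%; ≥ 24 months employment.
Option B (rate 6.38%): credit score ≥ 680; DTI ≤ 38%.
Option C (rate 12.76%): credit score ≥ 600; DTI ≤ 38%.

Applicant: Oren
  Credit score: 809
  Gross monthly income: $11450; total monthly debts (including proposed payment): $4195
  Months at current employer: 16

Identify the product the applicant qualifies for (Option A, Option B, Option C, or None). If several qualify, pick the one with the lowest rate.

Option B

DTI = 4,195/11,450 = 36.6%.
Option A: score 809 ≥ 720; DTI 36.6% ≤ 38%; employment 16 < 24 mo → does not qualify.
Option B: score 809 ≥ 680; DTI 36.6% ≤ 38% → qualifies.
Option C: score 809 ≥ 600; DTI 36.6% ≤ 38% → qualifies.
Qualifying: Option B, Option C. Lowest rate is 6.38% → Option B.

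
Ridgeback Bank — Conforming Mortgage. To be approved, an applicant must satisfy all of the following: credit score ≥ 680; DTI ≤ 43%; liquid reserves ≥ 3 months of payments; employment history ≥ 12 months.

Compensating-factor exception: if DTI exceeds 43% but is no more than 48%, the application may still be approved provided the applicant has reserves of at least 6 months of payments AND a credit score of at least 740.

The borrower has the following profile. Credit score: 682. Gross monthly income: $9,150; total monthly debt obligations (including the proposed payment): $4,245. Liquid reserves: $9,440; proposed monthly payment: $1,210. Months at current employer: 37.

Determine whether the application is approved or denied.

Denied

Credit score 682 ≥ 680 (meets base)
DTI = 4,245/9,150 = 46.4% > 43% — standard DTI limit exceeded.
Reserves: 9,440 ÷ 1,210 = 7.8 months (meets 3-month minimum)
Employment 37 ≥ 12 months
DTI 46.4% is within the 43%–48% exception band; checking compensating factors.
Reserves 7.8 ≥ 6 months; credit score 682 < 740.
Override conditions not both satisfied; exception does not apply.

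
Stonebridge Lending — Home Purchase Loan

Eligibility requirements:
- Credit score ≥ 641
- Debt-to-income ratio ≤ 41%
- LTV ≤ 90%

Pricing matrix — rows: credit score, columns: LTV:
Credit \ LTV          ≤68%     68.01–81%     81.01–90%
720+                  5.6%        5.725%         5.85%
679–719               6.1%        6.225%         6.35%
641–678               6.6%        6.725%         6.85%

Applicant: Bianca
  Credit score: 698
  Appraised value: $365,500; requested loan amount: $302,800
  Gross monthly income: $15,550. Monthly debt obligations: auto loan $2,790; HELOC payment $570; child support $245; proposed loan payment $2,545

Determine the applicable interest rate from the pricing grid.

Credit score 698 ≥ 641; Total monthly debts = (2,790 + 570 + 245 + 2,545) = 6,150. Debt-to-income = 6,150/15,550 = 39.5% — meets 41% limit
Loan-to-value = 302,800/365,500 = 82.8% — pass (90% max)
Score 698 is in the 679–719 band; LTV 82.8% is in the 81.01–90% band → 6.35%.

6.35%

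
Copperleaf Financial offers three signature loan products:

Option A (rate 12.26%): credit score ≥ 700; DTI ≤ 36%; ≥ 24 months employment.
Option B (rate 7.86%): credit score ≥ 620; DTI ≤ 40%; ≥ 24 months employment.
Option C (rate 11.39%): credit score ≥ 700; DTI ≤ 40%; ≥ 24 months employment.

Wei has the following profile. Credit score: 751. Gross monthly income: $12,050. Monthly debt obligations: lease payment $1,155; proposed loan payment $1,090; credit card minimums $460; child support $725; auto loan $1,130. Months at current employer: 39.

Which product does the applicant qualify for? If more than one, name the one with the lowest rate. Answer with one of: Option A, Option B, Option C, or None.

Option B

Total debts = (1,155 + 1,090 + 460 + 725 + 1,130) = 4,560; DTI = 4,560/12,050 = 37.8%.
Option A: score 751 ≥ 700; DTI 37.8% > 36%; employment 39 ≥ 24 mo → does not qualify.
Option B: score 751 ≥ 620; DTI 37.8% ≤ 40%; employment 39 ≥ 24 mo → qualifies.
Option C: score 751 ≥ 700; DTI 37.8% ≤ 40%; employment 39 ≥ 24 mo → qualifies.
Qualifying: Option B, Option C. Lowest rate is 7.86% → Option B.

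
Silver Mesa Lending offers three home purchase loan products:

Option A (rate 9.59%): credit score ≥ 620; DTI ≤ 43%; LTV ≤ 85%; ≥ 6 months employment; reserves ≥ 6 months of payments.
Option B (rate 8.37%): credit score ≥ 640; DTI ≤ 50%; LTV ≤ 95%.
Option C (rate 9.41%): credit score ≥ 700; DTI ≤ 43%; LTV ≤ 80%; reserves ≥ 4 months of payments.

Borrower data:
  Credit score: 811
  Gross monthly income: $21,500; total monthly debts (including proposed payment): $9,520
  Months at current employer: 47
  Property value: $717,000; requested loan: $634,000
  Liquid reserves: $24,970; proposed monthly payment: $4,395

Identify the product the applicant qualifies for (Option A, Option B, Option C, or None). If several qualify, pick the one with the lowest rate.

DTI = 9,520/21,500 = 44.3%.
LTV = 634,000/717,000 = 88.4%.
Reserves = 24,970/4,395 = 5.7 months.
Option A: score 811 ≥ 620; DTI 44.3% > 43%; LTV 88.4% > 85%; employment 47 ≥ 6 mo; reserves 5.7 < 6 mo → does not qualify.
Option B: score 811 ≥ 640; DTI 44.3% ≤ 50%; LTV 88.4% ≤ 95% → qualifies.
Option C: score 811 ≥ 700; DTI 44.3% > 43%; LTV 88.4% > 80%; reserves 5.7 ≥ 4 mo → does not qualify.

Option B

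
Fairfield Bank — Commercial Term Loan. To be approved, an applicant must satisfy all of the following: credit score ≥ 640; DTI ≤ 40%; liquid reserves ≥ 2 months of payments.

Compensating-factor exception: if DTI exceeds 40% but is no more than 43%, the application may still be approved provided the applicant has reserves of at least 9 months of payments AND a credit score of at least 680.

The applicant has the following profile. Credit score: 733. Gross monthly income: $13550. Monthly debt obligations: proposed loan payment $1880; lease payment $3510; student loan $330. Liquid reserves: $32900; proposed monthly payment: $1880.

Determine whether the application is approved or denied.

Approved

Credit score 733 ≥ 640 (meets base)
Total debts = (1,880 + 3,510 + 330) = 5,720. DTI: 5,720 ÷ 13,550 = 42.2%, over the 40% base limit.
Liquid reserves cover 32,900/1,880 = 17.5 months — ≥ 2 required
42.2% falls in the override range (40%–43%), so the compensating-factor test applies.
Override check — reserves: 17.5 mo (ok); score: 733 (ok).
Both override conditions satisfied; DTI exception granted.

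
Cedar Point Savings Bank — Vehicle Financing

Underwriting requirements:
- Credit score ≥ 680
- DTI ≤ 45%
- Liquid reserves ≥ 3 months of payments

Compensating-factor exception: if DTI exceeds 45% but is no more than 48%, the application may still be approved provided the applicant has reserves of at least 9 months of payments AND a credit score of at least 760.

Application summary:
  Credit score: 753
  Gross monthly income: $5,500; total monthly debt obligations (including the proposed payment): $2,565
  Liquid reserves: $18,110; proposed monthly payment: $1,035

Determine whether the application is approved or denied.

Credit score 753 ≥ 680 (meets base)
DTI = 2,565/5,500 = 46.6% > 45% — standard DTI limit exceeded.
Liquid reserves cover 18,110/1,035 = 17.5 months — ≥ 3 required
DTI 46.6% is within the 45%–48% exception band; checking compensating factors.
Override check — reserves: 17.5 mo (ok); score: 753 (below 760).
Compensating-factor requirement not fully met.

Denied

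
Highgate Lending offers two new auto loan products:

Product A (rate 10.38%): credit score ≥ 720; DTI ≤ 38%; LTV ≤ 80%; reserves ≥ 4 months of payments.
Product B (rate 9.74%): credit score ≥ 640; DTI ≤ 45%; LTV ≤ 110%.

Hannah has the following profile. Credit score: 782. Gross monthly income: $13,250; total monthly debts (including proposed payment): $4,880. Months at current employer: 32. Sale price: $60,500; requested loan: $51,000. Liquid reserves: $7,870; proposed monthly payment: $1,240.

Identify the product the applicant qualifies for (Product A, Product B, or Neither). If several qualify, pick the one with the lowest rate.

DTI = 4,880/13,250 = 36.8%.
LTV = 51,000/60,500 = 84.3%.
Reserves = 7,870/1,240 = 6.3 months.
Product A: score 782 ≥ 720; DTI 36.8% ≤ 38%; LTV 84.3% > 80%; reserves 6.3 ≥ 4 mo → does not qualify.
Product B: score 782 ≥ 640; DTI 36.8% ≤ 45%; LTV 84.3% ≤ 110% → qualifies.

Product B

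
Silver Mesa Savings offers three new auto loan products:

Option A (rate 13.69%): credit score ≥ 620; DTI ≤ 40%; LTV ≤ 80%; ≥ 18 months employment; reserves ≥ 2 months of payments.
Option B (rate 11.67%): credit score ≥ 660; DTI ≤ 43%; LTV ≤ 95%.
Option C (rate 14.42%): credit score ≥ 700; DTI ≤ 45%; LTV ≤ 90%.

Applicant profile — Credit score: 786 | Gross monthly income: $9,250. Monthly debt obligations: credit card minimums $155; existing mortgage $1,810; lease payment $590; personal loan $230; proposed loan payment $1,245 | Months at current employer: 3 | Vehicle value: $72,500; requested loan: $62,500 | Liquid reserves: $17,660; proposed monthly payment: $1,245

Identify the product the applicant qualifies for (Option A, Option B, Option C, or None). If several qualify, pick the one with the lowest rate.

Option C

Total debts = (155 + 1,810 + 590 + 230 + 1,245) = 4,030; DTI = 4,030/9,250 = 43.6%.
LTV = 62,500/72,500 = 86.2%.
Reserves = 17,660/1,245 = 14.2 months.
Option A: score 786 ≥ 620; DTI 43.6% > 40%; LTV 86.2% > 80%; employment 3 < 18 mo; reserves 14.2 ≥ 2 mo → does not qualify.
Option B: score 786 ≥ 660; DTI 43.6% > 43%; LTV 86.2% ≤ 95% → does not qualify.
Option C: score 786 ≥ 700; DTI 43.6% ≤ 45%; LTV 86.2% ≤ 90% → qualifies.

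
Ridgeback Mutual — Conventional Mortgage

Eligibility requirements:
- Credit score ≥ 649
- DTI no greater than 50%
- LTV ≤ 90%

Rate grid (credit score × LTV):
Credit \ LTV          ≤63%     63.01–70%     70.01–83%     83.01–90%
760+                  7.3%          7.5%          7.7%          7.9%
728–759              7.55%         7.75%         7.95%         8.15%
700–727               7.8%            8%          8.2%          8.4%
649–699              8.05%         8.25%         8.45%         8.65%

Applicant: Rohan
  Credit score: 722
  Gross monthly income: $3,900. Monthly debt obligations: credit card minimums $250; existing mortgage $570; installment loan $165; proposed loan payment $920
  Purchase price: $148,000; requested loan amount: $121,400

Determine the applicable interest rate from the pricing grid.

8.2%

Credit score 722 ≥ 649; Total monthly debts = (250 + 570 + 165 + 920) = 1,905. DTI: 1,905 ÷ 3,900 = 48.8%, within the 50% cap
Loan-to-value = 121,400/148,000 = 82% — pass (90% max)
Score 722 is in the 700–727 band; LTV 82% is in the 70.01–83% band → 8.2%.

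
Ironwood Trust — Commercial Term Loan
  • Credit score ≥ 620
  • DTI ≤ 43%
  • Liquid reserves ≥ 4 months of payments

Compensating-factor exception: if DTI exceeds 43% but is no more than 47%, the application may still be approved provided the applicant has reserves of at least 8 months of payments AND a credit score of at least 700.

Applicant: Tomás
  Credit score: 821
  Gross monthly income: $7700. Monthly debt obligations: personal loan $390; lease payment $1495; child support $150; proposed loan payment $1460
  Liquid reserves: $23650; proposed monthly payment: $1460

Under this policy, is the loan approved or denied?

Credit score 821 ≥ 620 (meets base)
Total debts = (390 + 1,495 + 150 + 1,460) = 3,495. DTI = 3,495/7,700 = 45.4% > 43% — standard DTI limit exceeded.
Reserves = 23,650/1,460 = 16.2 months ≥ 4
45.4% falls in the override range (43%–47%), so the compensating-factor test applies.
Reserves 16.2 ≥ 8 months; credit score 821 ≥ 700.
Both compensating conditions met → exception applies.

Approved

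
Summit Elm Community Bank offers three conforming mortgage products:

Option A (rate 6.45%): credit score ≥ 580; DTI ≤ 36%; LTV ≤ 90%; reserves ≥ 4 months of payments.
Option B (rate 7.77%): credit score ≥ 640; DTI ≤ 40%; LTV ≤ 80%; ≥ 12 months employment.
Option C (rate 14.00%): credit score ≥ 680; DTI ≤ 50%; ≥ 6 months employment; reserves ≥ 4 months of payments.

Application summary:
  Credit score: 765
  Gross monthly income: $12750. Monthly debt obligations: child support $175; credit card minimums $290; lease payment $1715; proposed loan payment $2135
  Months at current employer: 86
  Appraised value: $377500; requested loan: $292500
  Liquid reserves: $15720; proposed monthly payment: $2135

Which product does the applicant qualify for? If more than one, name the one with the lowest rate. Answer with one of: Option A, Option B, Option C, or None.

Total debts = (175 + 290 + 1,715 + 2,135) = 4,315; DTI = 4,315/12,750 = 33.8%.
LTV = 292,500/377,500 = 77.5%.
Reserves = 15,720/2,135 = 7.4 months.
Option A: score 765 ≥ 580; DTI 33.8% ≤ 36%; LTV 77.5% ≤ 90%; reserves 7.4 ≥ 4 mo → qualifies.
Option B: score 765 ≥ 640; DTI 33.8% ≤ 40%; LTV 77.5% ≤ 80%; employment 86 ≥ 12 mo → qualifies.
Option C: score 765 ≥ 680; DTI 33.8% ≤ 50%; employment 86 ≥ 6 mo; reserves 7.4 ≥ 4 mo → qualifies.
Qualifying: Option A, Option B, Option C. Lowest rate is 6.45% → Option A.

Option A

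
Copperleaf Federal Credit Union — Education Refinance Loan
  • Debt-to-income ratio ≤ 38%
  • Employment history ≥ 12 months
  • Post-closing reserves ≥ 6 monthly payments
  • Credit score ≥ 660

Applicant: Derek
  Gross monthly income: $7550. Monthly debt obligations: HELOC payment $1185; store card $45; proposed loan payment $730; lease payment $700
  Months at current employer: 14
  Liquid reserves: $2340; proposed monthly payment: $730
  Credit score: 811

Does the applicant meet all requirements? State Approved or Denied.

Total monthly debts = (1,185 + 45 + 730 + 700) = 2,660. DTI = 2,660/7,550 = 35.2% ≤ 38%
Employment 14 ≥ 12 months
Reserves = 2,340/730 = 3.2 months < 6
Credit score 811 ≥ 660 (meets)
Fails on reserves.

Denied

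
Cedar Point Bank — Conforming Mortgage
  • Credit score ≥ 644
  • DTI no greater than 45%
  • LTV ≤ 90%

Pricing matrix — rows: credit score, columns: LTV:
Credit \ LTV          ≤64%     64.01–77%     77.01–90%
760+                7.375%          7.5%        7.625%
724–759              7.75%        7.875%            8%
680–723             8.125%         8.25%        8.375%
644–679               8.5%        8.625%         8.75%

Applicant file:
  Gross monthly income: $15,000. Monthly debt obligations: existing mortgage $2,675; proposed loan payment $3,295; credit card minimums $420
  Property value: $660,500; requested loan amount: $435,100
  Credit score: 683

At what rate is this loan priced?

Credit score 683 ≥ 644; Total monthly debts = (2,675 + 3,295 + 420) = 6,390. Debt-to-income = 6,390/15,000 = 42.6% — meets 45% limit
LTV: 435,100 ÷ 660,500 = 65.9%, within 90% cap
Credit 683 → row 680–723; LTV 65.9% → column 64.01–77%. Grid cell → 8.25%.

8.25%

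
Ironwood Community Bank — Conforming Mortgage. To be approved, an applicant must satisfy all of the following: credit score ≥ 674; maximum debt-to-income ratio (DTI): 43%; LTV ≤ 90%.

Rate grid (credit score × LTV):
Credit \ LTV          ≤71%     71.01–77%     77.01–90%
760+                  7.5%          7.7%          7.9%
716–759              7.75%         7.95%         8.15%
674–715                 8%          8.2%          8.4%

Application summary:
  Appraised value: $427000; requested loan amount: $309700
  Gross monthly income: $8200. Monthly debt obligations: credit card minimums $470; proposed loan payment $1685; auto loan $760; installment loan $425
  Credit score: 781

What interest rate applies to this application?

7.7%

Credit score 781 ≥ 674; Total monthly debts = (470 + 1,685 + 760 + 425) = 3,340. DTI: 3,340 ÷ 8,200 = 40.7%, within the 43% cap
LTV = 309,700/427,000 = 72.5% ≤ 90%
Row: 781 falls in 760+. Column: 72.5% falls in 71.01–77%. Rate = 7.7%.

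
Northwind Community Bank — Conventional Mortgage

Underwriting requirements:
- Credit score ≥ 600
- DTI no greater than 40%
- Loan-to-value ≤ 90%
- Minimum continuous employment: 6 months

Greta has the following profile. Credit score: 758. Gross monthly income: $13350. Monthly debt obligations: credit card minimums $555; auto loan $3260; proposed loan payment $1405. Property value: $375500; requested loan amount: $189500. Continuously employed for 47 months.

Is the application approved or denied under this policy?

Approved

Credit score 758 ≥ 600 (meets)
Total monthly debts = (555 + 3,260 + 1,405) = 5,220. DTI = 5,220/13,350 = 39.1% ≤ 40%
Loan-to-value = 189,500/375,500 = 50.5% — pass (90% max)
Employment 47 ≥ 6 months
All criteria satisfied.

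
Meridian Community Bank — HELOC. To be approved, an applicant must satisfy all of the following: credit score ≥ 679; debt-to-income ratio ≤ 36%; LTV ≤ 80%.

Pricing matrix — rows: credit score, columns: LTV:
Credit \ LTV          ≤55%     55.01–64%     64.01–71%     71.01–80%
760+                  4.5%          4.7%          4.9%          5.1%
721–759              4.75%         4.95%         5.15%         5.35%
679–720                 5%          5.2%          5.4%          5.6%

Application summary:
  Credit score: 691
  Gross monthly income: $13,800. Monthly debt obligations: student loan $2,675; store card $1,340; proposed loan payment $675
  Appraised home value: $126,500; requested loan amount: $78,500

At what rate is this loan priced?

5.2%

Credit score 691 ≥ 679; Total monthly debts = (2,675 + 1,340 + 675) = 4,690. DTI = 4,690/13,800 = 34% ≤ 36%
LTV: 78,500 ÷ 126,500 = 62.1%, within 80% cap
Row: 691 falls in 679–720. Column: 62.1% falls in 55.01–64%. Rate = 5.2%.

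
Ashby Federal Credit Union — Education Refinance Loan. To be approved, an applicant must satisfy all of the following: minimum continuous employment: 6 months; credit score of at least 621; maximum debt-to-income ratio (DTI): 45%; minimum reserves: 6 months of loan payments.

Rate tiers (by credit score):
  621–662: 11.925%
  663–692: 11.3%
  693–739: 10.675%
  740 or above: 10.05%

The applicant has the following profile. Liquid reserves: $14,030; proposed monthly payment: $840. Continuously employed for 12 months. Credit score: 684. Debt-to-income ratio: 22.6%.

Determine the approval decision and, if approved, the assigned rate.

Credit score 684 ≥ 621 (meets minimum)
Reserves = 14,030/840 = 16.7 months ≥ 6
Employment 12 ≥ 6 months
DTI 22.6% ≤ 45%
All requirements met. Score 684 falls in the 663–692 tier → 11.3%.

Approved at 11.3%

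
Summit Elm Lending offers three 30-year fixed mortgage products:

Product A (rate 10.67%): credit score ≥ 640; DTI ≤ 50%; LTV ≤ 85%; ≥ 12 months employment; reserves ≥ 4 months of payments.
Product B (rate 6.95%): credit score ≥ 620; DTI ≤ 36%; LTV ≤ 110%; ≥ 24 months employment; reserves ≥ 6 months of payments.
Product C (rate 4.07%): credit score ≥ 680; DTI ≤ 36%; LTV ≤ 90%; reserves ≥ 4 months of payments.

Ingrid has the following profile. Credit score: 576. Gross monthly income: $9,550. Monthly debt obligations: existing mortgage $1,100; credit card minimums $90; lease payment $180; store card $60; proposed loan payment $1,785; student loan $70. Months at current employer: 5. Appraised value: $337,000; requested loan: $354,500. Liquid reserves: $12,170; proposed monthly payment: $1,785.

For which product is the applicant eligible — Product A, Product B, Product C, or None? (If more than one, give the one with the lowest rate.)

Total debts = (1,100 + 90 + 180 + 60 + 1,785 + 70) = 3,285; DTI = 3,285/9,550 = 34.4%.
LTV = 354,500/337,000 = 105.2%.
Reserves = 12,170/1,785 = 6.8 months.
Product A: score 576 < 640; DTI 34.4% ≤ 50%; LTV 105.2% > 85%; employment 5 < 12 mo; reserves 6.8 ≥ 4 mo → does not qualify.
Product B: score 576 < 620; DTI 34.4% ≤ 36%; LTV 105.2% ≤ 110%; employment 5 < 24 mo; reserves 6.8 ≥ 6 mo → does not qualify.
Product C: score 576 < 680; DTI 34.4% ≤ 36%; LTV 105.2% > 90%; reserves 6.8 ≥ 4 mo → does not qualify.

None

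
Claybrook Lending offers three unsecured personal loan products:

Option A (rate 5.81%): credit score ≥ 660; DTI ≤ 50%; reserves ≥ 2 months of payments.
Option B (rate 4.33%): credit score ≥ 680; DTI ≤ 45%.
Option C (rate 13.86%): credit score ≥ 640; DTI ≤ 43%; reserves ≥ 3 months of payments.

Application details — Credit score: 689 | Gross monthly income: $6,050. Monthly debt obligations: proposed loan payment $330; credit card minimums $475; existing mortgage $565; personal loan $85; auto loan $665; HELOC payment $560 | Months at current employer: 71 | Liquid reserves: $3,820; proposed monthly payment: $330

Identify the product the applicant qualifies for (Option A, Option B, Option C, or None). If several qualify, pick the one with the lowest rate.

Option B

Total debts = (330 + 475 + 565 + 85 + 665 + 560) = 2,680; DTI = 2,680/6,050 = 44.3%.
Reserves = 3,820/330 = 11.6 months.
Option A: score 689 ≥ 660; DTI 44.3% ≤ 50%; reserves 11.6 ≥ 2 mo → qualifies.
Option B: score 689 ≥ 680; DTI 44.3% ≤ 45% → qualifies.
Option C: score 689 ≥ 640; DTI 44.3% > 43%; reserves 11.6 ≥ 3 mo → does not qualify.
Qualifying: Option A, Option B. Lowest rate is 4.33% → Option B.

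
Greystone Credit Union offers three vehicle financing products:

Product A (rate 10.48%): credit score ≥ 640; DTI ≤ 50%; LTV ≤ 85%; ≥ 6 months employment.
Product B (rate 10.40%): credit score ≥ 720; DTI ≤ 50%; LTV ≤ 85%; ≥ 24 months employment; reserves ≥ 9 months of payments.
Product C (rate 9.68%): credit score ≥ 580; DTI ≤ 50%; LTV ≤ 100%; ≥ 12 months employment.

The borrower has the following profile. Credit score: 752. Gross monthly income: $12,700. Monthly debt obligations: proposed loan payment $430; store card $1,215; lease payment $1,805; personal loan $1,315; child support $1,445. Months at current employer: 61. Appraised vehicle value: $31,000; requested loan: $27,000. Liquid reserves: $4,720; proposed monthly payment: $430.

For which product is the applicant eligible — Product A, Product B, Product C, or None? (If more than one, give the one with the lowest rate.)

Product C

Total debts = (430 + 1,215 + 1,805 + 1,315 + 1,445) = 6,210; DTI = 6,210/12,700 = 48.9%.
LTV = 27,000/31,000 = 87.1%.
Reserves = 4,720/430 = 11.0 months.
Product A: score 752 ≥ 640; DTI 48.9% ≤ 50%; LTV 87.1% > 85%; employment 61 ≥ 6 mo → does not qualify.
Product B: score 752 ≥ 720; DTI 48.9% ≤ 50%; LTV 87.1% > 85%; employment 61 ≥ 24 mo; reserves 11.0 ≥ 9 mo → does not qualify.
Product C: score 752 ≥ 580; DTI 48.9% ≤ 50%; LTV 87.1% ≤ 100%; employment 61 ≥ 12 mo → qualifies.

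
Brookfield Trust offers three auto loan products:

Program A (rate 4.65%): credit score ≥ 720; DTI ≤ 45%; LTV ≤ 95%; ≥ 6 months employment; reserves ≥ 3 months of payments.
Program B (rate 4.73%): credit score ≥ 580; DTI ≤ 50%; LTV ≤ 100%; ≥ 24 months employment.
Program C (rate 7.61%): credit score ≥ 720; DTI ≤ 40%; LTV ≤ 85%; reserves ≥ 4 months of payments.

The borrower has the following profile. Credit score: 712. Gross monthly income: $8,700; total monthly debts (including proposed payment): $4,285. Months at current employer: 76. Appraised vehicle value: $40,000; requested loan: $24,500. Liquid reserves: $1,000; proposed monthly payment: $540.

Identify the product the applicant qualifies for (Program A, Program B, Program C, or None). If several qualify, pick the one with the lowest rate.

Program B

DTI = 4,285/8,700 = 49.3%.
LTV = 24,500/40,000 = 61.2%.
Reserves = 1,000/540 = 1.9 months.
Program A: score 712 < 720; DTI 49.3% > 45%; LTV 61.2% ≤ 95%; employment 76 ≥ 6 mo; reserves 1.9 < 3 mo → does not qualify.
Program B: score 712 ≥ 580; DTI 49.3% ≤ 50%; LTV 61.2% ≤ 100%; employment 76 ≥ 24 mo → qualifies.
Program C: score 712 < 720; DTI 49.3% > 40%; LTV 61.2% ≤ 85%; reserves 1.9 < 4 mo → does not qualify.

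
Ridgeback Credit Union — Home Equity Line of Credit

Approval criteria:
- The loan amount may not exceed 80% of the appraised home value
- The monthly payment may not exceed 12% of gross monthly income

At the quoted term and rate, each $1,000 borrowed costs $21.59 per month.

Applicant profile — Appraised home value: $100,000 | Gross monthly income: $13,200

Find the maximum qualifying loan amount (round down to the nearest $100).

Payment cap: 12% × $13,200 = $1,584/month.
At $21.59 per $1,000, that supports 1,584/21.59 × 1,000 ≈ $73,367 → $73,300.
LTV cap: 80% × $100,000 = $80,000 → $80,000.
Binding constraint: payment-to-income.

$73,300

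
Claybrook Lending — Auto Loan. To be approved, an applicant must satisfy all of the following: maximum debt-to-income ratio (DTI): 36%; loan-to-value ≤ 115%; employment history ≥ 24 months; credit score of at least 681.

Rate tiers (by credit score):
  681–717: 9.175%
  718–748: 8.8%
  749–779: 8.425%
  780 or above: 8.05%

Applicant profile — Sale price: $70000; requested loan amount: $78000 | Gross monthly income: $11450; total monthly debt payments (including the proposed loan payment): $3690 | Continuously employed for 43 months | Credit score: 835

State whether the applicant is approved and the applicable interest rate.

Approved at 8.05%

Credit score 835 ≥ 681 (meets minimum)
Loan-to-value = 78,000/70,000 = 111.4% — pass (115% max)
DTI = 3,690/11,450 = 32.2% ≤ 36%
Employment 43 ≥ 24 months
All requirements met. Score 835 falls in the 780 or above tier → 8.05%.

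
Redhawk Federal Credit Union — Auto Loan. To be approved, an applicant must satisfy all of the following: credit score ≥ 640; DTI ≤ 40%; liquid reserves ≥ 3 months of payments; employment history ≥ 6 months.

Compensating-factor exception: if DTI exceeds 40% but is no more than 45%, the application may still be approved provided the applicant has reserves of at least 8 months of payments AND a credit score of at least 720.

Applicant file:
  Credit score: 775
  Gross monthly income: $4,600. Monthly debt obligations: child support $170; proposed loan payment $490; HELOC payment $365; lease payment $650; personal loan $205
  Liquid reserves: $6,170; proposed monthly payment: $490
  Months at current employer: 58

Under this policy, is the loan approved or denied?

Credit score 775 ≥ 640 (meets base)
Total debts = (170 + 490 + 365 + 650 + 205) = 1,880. DTI: 1,880 ÷ 4,600 = 40.9%, over the 40% base limit.
Reserves = 6,170/490 = 12.6 months ≥ 3
Employment 58 ≥ 6 months
40.9% falls in the override range (40%–45%), so the compensating-factor test applies.
Reserves 12.6 ≥ 8 months; credit score 775 ≥ 720.
Both compensating conditions met → exception applies.

Approved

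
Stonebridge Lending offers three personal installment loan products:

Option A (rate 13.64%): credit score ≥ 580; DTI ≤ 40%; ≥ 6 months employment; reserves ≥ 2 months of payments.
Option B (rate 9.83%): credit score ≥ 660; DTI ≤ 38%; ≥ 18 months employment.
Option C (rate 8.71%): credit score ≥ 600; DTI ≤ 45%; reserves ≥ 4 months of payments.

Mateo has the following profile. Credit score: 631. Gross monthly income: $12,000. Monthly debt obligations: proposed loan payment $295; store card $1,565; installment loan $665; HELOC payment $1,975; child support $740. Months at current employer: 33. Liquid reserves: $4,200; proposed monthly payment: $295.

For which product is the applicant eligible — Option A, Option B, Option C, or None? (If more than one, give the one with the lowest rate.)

Option C

Total debts = (295 + 1,565 + 665 + 1,975 + 740) = 5,240; DTI = 5,240/12,000 = 43.7%.
Reserves = 4,200/295 = 14.2 months.
Option A: score 631 ≥ 580; DTI 43.7% > 40%; employment 33 ≥ 6 mo; reserves 14.2 ≥ 2 mo → does not qualify.
Option B: score 631 < 660; DTI 43.7% > 38%; employment 33 ≥ 18 mo → does not qualify.
Option C: score 631 ≥ 600; DTI 43.7% ≤ 45%; reserves 14.2 ≥ 4 mo → qualifies.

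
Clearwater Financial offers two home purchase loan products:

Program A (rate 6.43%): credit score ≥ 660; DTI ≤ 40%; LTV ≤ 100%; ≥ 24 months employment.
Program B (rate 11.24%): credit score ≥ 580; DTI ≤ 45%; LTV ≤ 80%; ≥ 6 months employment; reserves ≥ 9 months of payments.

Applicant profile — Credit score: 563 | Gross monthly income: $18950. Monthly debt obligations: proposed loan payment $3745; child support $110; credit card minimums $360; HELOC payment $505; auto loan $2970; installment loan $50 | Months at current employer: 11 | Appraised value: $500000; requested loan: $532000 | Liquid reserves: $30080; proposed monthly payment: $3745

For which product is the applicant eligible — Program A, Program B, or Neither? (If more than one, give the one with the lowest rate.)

Neither

Total debts = (3,745 + 110 + 360 + 505 + 2,970 + 50) = 7,740; DTI = 7,740/18,950 = 40.8%.
LTV = 532,000/500,000 = 106.4%.
Reserves = 30,080/3,745 = 8.0 months.
Program A: score 563 < 660; DTI 40.8% > 40%; LTV 106.4% > 100%; employment 11 < 24 mo → does not qualify.
Program B: score 563 < 580; DTI 40.8% ≤ 45%; LTV 106.4% > 80%; employment 11 ≥ 6 mo; reserves 8.0 < 9 mo → does not qualify.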